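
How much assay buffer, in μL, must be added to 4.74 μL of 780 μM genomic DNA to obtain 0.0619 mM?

0.0619 mM = 61.9 μM.
V₂ = C₁V₁/C₂ = 780 × 4.74 / 61.9 = 59.7 μL.
Diluent to add = V₂ − V₁ = 59.7 − 4.74 = 55.0 μL.

55.0 μL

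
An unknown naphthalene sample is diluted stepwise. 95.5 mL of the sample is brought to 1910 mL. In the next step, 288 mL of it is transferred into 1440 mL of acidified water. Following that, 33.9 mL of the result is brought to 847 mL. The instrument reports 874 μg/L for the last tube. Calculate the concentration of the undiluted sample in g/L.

Overall dilution factor = 20 × 6 × 24.99 = 2998.
Original = 874 μg/L × 2998 = 2.62 × 10⁶ μg/L = 2.62 g/L.

2.62 g/L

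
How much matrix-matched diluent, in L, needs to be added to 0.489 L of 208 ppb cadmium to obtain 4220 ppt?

4220 ppt = 4.22 ppb.
V₂ = C₁V₁/C₂ = 208 × 0.489 / 4.22 = 24.1 L.
Diluent to add = V₂ − V₁ = 24.1 − 0.489 = 23.6 L.

23.6 L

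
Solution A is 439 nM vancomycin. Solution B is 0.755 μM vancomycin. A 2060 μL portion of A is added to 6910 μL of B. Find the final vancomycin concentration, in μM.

C_B = 0.755 μM = 755 nM.
C_mix = (C_A·V_A + C_B·V_B)/(V_A + V_B) = (439×2060 + 755×6910) / 8970 = 682 nM = 0.682 μM.

0.682 μM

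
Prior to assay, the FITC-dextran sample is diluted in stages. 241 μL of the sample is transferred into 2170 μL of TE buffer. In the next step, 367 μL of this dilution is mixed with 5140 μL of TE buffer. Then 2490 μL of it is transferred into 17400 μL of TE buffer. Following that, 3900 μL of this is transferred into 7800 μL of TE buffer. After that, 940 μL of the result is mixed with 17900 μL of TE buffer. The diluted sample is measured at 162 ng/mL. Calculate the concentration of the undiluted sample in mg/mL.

Overall dilution factor = 10.00 × 15.01 × 7.988 × 3 × 20.04 = 7.21 × 10⁴.
Original = 162 ng/mL × 7.21 × 10⁴ = 1.17 × 10⁷ ng/mL = 11.7 mg/mL.

11.7 mg/mL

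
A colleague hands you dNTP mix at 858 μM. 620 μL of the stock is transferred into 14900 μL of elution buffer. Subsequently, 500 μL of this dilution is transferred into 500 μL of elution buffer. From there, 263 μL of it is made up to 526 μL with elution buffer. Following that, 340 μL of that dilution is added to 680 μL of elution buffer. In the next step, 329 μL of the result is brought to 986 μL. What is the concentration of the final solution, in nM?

Overall dilution factor = 25.03 × 2 × 2 × 3 × 2.997 = 900.
858 μM / 900 = 0.953 μM = 953 nM.

953 nM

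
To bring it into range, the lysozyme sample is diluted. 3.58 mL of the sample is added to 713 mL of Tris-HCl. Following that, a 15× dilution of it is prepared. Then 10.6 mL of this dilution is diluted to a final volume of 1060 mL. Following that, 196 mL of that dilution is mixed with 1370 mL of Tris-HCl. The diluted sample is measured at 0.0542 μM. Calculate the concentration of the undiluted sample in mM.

130 mM

Overall dilution factor = 200.2 × 15 × 100 × 7.990 = 2.40 × 10⁶.
Original = 0.0542 μM × 2.40 × 10⁶ = 1.30 × 10⁵ μM = 130 mM.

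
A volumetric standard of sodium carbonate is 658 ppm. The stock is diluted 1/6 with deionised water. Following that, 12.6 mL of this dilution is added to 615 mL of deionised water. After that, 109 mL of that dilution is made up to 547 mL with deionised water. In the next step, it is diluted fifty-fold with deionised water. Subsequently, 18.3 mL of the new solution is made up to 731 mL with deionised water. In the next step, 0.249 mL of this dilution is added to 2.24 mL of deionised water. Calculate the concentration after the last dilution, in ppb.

0.0220 ppb

Overall dilution factor = 6 × 49.81 × 5.018 × 50 × 39.95 × 9.996 = 2.99 × 10⁷.
658 ppm / 2.99 × 10⁷ = 2.20 × 10⁻⁵ ppm = 0.0220 ppb.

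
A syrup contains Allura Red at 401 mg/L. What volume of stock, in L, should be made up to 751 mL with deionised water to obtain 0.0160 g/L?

0.0160 g/L = 16.0 mg/L.
V₁ = C₂V₂/C₁ = 16.0 × 751 / 401 = 30.0 mL = 0.0300 L.

0.0300 L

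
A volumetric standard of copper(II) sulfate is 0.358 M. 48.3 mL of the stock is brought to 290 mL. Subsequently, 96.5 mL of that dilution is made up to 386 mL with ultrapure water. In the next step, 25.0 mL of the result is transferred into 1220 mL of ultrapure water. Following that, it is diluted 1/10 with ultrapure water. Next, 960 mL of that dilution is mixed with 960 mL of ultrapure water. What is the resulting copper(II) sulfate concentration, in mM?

Overall dilution factor = 6.004 × 4 × 49.80 × 10 × 2 = 2.39 × 10⁴.
0.358 M / 2.39 × 10⁴ = 1.50 × 10⁻⁵ M = 0.0150 mM.

0.0150 mM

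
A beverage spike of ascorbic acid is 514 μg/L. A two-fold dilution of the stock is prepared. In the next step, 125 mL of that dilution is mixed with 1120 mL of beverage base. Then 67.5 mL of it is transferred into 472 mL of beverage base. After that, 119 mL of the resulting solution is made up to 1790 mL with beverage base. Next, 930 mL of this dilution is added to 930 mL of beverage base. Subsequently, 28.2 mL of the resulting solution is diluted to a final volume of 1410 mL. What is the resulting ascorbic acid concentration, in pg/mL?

Overall dilution factor = 2 × 9.960 × 7.993 × 15.04 × 2 × 50 = 2.39 × 10⁵.
514 μg/L / 2.39 × 10⁵ = 2.15 × 10⁻³ μg/L = 2.15 pg/mL.

2.15 pg/mL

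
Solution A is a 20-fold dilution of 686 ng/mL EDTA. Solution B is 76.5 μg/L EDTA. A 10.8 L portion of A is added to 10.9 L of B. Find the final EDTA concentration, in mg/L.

0.0555 mg/L

C_A = 686 ng/mL / 20 = 34.3 ng/mL.
C_B = 76.5 μg/L = 76.5 ng/mL.
C_mix = (C_A·V_A + C_B·V_B)/(V_A + V_B) = (34.3×10.8 + 76.5×10.9) / 21.70 = 55.5 ng/mL = 0.0555 mg/L.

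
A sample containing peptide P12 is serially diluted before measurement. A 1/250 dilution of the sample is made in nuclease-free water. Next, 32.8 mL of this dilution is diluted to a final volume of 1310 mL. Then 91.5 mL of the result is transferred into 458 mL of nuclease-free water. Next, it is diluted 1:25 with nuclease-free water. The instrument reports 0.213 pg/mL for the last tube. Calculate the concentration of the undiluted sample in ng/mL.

319 ng/mL

Overall dilution factor = 250 × 39.94 × 6.005 × 25 = 1.50 × 10⁶.
Original = 0.213 pg/mL × 1.50 × 10⁶ = 3.19 × 10⁵ pg/mL = 319 ng/mL.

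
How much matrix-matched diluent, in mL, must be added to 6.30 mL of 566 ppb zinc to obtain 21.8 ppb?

157 mL

V₂ = C₁V₁/C₂ = 566 × 6.30 / 21.8 = 164 mL.
Diluent to add = V₂ − V₁ = 164 − 6.30 = 157 mL.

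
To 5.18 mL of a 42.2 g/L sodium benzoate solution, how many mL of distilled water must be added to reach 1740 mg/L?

1740 mg/L = 1.74 g/L.
V₂ = C₁V₁/C₂ = 42.2 × 5.18 / 1.74 = 126 mL.
Diluent to add = V₂ − V₁ = 126 − 5.18 = 120 mL.

120 mL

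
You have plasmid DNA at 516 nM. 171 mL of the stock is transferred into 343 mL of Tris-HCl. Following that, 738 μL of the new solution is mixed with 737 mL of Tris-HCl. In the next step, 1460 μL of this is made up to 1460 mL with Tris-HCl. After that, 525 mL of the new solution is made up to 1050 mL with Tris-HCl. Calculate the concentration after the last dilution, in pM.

Overall dilution factor = 3.006 × 999.6 × 1000 × 2 = 6.01 × 10⁶.
516 nM / 6.01 × 10⁶ = 8.59 × 10⁻⁵ nM = 0.0859 pM.

0.0859 pM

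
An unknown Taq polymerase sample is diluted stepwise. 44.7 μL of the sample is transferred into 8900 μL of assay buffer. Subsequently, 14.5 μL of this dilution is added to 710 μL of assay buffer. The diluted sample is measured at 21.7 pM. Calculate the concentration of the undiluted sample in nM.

Overall dilution factor = 200.1 × 49.97 = 9998.
Original = 21.7 pM × 9998 = 2.17 × 10⁵ pM = 217 nM.

217 nM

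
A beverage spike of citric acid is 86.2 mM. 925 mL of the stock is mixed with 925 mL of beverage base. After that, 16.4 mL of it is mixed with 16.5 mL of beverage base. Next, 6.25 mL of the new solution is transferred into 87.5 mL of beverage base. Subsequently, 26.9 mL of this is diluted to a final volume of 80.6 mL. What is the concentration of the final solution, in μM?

478 μM

Overall dilution factor = 2 × 2.006 × 15 × 2.996 = 180.
86.2 mM / 180 = 0.478 mM = 478 μM.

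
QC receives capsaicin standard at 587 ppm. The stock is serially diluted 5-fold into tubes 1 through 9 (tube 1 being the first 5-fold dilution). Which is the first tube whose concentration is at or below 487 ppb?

Tube n has concentration 587 ppm / 5ⁿ.
Need 5ⁿ ≥ 587 ppm / 487 ppb = 1205, so n ≥ 4.41.
First such tube: n = 5.

tube 5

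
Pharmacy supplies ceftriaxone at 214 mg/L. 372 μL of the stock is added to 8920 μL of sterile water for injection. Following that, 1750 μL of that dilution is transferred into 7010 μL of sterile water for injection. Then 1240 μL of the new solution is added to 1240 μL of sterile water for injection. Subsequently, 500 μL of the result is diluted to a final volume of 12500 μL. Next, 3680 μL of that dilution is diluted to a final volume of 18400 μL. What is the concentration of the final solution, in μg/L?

Overall dilution factor = 24.98 × 5.006 × 2 × 25 × 5 = 3.13 × 10⁴.
214 mg/L / 3.13 × 10⁴ = 6.85 × 10⁻³ mg/L = 6.85 μg/L.

6.85 μg/L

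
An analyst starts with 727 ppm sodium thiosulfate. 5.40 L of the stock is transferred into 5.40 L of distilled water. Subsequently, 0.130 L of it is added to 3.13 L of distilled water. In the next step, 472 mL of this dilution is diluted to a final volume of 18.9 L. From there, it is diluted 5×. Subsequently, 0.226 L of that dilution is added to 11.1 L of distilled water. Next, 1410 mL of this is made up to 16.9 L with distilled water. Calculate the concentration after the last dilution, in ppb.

0.121 ppb

Overall dilution factor = 2 × 25.08 × 40.04 × 5 × 50.12 × 11.99 = 6.03 × 10⁶.
727 ppm / 6.03 × 10⁶ = 1.21 × 10⁻⁴ ppm = 0.121 ppb.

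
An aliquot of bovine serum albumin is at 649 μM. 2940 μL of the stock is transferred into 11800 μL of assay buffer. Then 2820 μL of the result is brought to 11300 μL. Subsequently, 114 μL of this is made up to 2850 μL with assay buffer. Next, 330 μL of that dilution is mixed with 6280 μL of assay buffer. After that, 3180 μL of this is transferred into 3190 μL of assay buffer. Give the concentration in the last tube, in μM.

Overall dilution factor = 5.014 × 4.007 × 25 × 20.03 × 2.003 = 2.02 × 10⁴.
649 μM / 2.02 × 10⁴ = 0.0322 μM.

0.0322 μM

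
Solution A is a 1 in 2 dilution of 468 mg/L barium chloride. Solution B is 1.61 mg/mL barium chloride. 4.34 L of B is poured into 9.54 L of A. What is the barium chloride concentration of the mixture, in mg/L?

C_A = 468 mg/L / 2 = 234 mg/L.
C_B = 1.61 mg/mL = 1610 mg/L.
C_mix = (C_A·V_A + C_B·V_B)/(V_A + V_B) = (234×9.54 + 1610×4.34) / 13.88 = 664 mg/L.

664 mg/L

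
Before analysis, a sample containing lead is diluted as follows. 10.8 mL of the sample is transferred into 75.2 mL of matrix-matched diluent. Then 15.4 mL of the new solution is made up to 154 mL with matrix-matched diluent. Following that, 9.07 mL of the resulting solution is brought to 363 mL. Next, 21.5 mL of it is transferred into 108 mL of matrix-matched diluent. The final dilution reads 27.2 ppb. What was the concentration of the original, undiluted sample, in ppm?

522 ppm

Overall dilution factor = 7.963 × 10 × 40.02 × 6.023 = 1.92 × 10⁴.
Original = 27.2 ppb × 1.92 × 10⁴ = 5.22 × 10⁵ ppb = 522 ppm.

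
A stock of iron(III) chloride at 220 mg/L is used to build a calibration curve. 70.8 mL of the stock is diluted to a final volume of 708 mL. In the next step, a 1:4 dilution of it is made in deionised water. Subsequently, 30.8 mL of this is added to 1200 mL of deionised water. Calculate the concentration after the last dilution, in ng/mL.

138 ng/mL

Overall dilution factor = 10 × 4 × 39.96 = 1598.
220 mg/L / 1598 = 0.138 mg/L = 138 ng/mL.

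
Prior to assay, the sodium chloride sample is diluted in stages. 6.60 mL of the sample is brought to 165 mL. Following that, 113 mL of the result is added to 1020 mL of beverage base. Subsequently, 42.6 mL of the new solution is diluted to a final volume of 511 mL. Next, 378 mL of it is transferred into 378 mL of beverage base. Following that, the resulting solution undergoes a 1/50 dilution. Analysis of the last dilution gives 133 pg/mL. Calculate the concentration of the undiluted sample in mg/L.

40.0 mg/L

Overall dilution factor = 25 × 10.03 × 12.00 × 2 × 50 = 3.01 × 10⁵.
Original = 133 pg/mL × 3.01 × 10⁵ = 4.00 × 10⁷ pg/mL = 40.0 mg/L.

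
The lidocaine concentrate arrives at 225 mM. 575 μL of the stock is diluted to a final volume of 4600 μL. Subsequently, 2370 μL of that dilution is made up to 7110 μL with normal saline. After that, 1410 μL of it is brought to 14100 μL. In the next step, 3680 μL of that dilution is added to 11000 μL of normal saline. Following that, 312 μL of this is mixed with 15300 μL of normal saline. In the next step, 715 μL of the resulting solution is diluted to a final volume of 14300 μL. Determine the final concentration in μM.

0.235 μM

Overall dilution factor = 8 × 3 × 10 × 3.989 × 50.04 × 20 = 9.58 × 10⁵.
225 mM / 9.58 × 10⁵ = 2.35 × 10⁻⁴ mM = 0.235 μM.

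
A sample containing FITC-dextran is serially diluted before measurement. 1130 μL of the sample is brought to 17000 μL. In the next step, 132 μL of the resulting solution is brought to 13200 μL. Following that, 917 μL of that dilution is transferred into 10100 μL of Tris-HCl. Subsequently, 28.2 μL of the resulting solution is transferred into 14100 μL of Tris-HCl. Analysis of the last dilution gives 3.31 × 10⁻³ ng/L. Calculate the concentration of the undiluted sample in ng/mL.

Overall dilution factor = 15.04 × 100 × 12.01 × 501 = 9.06 × 10⁶.
Original = 3.31 × 10⁻³ ng/L × 9.06 × 10⁶ = 3.00 × 10⁴ ng/L = 30.0 ng/mL.

30.0 ng/mL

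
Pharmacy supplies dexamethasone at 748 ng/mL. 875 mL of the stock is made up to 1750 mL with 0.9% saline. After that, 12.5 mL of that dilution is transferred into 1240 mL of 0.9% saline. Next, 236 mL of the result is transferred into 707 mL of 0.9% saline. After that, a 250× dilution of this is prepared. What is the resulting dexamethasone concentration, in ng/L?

Overall dilution factor = 2 × 100.2 × 3.996 × 250 = 2.00 × 10⁵.
748 ng/mL / 2.00 × 10⁵ = 3.74 × 10⁻³ ng/mL = 3.74 ng/L.

3.74 ng/L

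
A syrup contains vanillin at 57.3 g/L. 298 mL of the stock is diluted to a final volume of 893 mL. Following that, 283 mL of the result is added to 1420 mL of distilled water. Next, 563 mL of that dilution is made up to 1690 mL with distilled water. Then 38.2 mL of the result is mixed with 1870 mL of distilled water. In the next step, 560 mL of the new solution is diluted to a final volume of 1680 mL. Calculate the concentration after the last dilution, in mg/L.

7.06 mg/L

Overall dilution factor = 2.997 × 6.018 × 3.002 × 49.95 × 3 = 8112.
57.3 g/L / 8112 = 7.06 × 10⁻³ g/L = 7.06 mg/L.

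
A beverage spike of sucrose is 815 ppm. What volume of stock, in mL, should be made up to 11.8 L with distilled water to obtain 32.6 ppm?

472 mL

V₁ = C₂V₂/C₁ = 32.6 × 11.8 / 815 = 0.472 L = 472 mL.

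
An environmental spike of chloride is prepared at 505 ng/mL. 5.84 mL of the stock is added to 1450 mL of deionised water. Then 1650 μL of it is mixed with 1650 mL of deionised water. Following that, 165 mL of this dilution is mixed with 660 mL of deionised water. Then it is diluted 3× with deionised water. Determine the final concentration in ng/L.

0.135 ng/L

Overall dilution factor = 249.3 × 1001 × 5 × 3 = 3.74 × 10⁶.
505 ng/mL / 3.74 × 10⁶ = 1.35 × 10⁻⁴ ng/mL = 0.135 ng/L.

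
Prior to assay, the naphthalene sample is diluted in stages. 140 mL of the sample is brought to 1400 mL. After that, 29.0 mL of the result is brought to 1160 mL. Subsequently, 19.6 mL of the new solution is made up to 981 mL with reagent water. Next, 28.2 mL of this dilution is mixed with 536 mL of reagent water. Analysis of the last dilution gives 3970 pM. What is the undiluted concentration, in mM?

1.59 mM

Overall dilution factor = 10 × 40 × 50.05 × 20.01 = 4.01 × 10⁵.
Original = 3970 pM × 4.01 × 10⁵ = 1.59 × 10⁹ pM = 1.59 mM.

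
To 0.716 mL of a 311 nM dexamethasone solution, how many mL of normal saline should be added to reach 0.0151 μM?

0.0151 μM = 15.1 nM.
V₂ = C₁V₁/C₂ = 311 × 0.716 / 15.1 = 14.7 mL.
Diluent to add = V₂ − V₁ = 14.7 − 0.716 = 14.0 mL.

14.0 mL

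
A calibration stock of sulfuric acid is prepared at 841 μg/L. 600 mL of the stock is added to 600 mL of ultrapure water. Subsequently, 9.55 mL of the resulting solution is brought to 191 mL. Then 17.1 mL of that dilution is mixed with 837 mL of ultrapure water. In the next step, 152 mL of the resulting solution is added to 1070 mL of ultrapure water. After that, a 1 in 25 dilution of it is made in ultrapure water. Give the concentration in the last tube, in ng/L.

Overall dilution factor = 2 × 20 × 49.95 × 8.039 × 25 = 4.02 × 10⁵.
841 μg/L / 4.02 × 10⁵ = 2.09 × 10⁻³ μg/L = 2.09 ng/L.

2.09 ng/L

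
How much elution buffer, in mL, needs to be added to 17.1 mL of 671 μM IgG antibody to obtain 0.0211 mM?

527 mL

0.0211 mM = 21.1 μM.
V₂ = C₁V₁/C₂ = 671 × 17.1 / 21.1 = 544 mL.
Diluent to add = V₂ − V₁ = 544 − 17.1 = 527 mL.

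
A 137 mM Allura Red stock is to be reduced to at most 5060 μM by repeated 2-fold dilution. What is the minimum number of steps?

5

Need 2ⁿ ≥ 27.1, so n ≥ log(27.1)/log(2) = 4.76.
Minimum whole steps: n = 5.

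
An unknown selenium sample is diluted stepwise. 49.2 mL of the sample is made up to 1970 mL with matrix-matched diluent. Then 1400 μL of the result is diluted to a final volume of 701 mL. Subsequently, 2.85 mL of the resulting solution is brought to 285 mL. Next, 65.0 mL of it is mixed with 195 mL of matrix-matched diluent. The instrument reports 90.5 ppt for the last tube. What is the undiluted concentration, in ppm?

Overall dilution factor = 40.04 × 500.7 × 100 × 4 = 8.02 × 10⁶.
Original = 90.5 ppt × 8.02 × 10⁶ = 7.26 × 10⁸ ppt = 726 ppm.

726 ppm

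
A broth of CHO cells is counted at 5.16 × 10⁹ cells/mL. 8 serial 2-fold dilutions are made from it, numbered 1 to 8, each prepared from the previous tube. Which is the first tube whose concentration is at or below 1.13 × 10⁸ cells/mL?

tube 6

Tube n has concentration 5.16 × 10⁹ cells/mL / 2ⁿ.
Need 2ⁿ ≥ 5.16 × 10⁹ cells/mL / 1.13 × 10⁸ cells/mL = 45.7, so n ≥ 5.51.
First such tube: n = 6.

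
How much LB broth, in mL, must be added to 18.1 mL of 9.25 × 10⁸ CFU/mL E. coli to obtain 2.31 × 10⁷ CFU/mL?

707 mL

V₂ = C₁V₁/C₂ = 9.25 × 10⁸ × 18.1 / 2.31 × 10⁷ = 725 mL.
Diluent to add = V₂ − V₁ = 725 − 18.1 = 707 mL.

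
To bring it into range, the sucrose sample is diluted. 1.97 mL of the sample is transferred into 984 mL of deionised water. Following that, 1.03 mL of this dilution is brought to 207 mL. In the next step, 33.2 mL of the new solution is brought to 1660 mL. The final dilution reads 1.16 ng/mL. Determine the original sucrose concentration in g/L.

Overall dilution factor = 500.5 × 201.0 × 50 = 5.03 × 10⁶.
Original = 1.16 ng/mL × 5.03 × 10⁶ = 5.83 × 10⁶ ng/mL = 5.83 g/L.

5.83 g/L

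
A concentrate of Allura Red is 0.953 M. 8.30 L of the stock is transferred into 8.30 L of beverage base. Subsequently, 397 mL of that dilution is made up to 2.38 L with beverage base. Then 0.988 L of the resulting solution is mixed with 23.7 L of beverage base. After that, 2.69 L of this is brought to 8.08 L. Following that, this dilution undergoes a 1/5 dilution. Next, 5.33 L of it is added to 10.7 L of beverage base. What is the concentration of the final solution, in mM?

Overall dilution factor = 2 × 5.995 × 24.99 × 3.004 × 5 × 3.008 = 1.35 × 10⁴.
0.953 M / 1.35 × 10⁴ = 7.04 × 10⁻⁵ M = 0.0704 mM.

0.0704 mM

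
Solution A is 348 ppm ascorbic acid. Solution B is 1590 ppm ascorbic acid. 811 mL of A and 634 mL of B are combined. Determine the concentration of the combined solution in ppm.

C_mix = (C_A·V_A + C_B·V_B)/(V_A + V_B) = (348×811 + 1590×634) / 1445 = 893 ppm.

893 ppm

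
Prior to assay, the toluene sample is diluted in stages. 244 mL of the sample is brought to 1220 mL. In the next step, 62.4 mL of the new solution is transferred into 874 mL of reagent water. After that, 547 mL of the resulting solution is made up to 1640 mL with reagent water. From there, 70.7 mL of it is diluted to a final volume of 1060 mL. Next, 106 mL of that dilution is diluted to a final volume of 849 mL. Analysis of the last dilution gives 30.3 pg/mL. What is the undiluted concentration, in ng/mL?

Overall dilution factor = 5 × 15.01 × 2.998 × 14.99 × 8.009 = 2.70 × 10⁴.
Original = 30.3 pg/mL × 2.70 × 10⁴ = 8.19 × 10⁵ pg/mL = 819 ng/mL.

819 ng/mL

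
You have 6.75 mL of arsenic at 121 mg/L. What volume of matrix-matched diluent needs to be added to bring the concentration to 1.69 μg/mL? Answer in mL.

1.69 μg/mL = 1.69 mg/L.
V₂ = C₁V₁/C₂ = 121 × 6.75 / 1.69 = 483 mL.
Diluent to add = V₂ − V₁ = 483 − 6.75 = 477 mL.

477 mL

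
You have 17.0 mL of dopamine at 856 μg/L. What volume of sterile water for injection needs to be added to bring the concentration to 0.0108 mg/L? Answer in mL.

1330 mL

0.0108 mg/L = 10.8 μg/L.
V₂ = C₁V₁/C₂ = 856 × 17.0 / 10.8 = 1347 mL.
Diluent to add = V₂ − V₁ = 1347 − 17.0 = 1330 mL.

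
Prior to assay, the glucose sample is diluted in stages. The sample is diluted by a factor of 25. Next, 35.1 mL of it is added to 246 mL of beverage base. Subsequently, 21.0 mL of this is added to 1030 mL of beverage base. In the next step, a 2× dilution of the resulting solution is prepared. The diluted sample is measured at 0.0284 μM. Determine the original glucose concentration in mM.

Overall dilution factor = 25 × 8.009 × 50.05 × 2 = 2.00 × 10⁴.
Original = 0.0284 μM × 2.00 × 10⁴ = 569 μM = 0.569 mM.

0.569 mM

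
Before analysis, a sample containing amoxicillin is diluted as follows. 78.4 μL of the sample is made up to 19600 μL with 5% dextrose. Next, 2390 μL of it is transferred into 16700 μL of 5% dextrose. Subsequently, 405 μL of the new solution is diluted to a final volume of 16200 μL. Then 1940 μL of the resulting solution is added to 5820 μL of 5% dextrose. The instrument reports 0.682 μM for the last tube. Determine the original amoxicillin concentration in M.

0.218 M

Overall dilution factor = 250 × 7.987 × 40 × 4 = 3.19 × 10⁵.
Original = 0.682 μM × 3.19 × 10⁵ = 2.18 × 10⁵ μM = 0.218 M.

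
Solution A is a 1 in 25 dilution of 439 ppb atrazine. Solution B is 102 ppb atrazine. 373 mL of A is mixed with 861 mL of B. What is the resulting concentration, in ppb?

C_A = 439 ppb / 25 = 17.6 ppb.
C_mix = (C_A·V_A + C_B·V_B)/(V_A + V_B) = (17.6×373 + 102×861) / 1234 = 76.5 ppb.

76.5 ppb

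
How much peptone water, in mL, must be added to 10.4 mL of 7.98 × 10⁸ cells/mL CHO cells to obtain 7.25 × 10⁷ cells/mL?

V₂ = C₁V₁/C₂ = 7.98 × 10⁸ × 10.4 / 7.25 × 10⁷ = 114 mL.
Diluent to add = V₂ − V₁ = 114 − 10.4 = 104 mL.

104 mL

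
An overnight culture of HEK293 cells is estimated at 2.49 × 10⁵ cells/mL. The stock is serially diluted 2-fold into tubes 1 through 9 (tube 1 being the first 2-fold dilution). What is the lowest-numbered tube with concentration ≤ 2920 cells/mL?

tube 7

Tube n has concentration 2.49 × 10⁵ cells/mL / 2ⁿ.
Need 2ⁿ ≥ 2.49 × 10⁵ cells/mL / 2920 cells/mL = 85.3, so n ≥ 6.41.
First such tube: n = 7.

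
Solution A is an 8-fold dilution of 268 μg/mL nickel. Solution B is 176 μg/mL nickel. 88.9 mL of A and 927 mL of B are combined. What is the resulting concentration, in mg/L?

C_A = 268 μg/mL / 8 = 33.5 μg/mL.
C_mix = (C_A·V_A + C_B·V_B)/(V_A + V_B) = (33.5×88.9 + 176×927) / 1016 = 164 μg/mL = 164 mg/L.

164 mg/L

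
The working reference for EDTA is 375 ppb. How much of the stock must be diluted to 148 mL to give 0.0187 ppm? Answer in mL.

0.0187 ppm = 18.7 ppb.
V₁ = C₂V₂/C₁ = 18.7 × 148 / 375 = 7.38 mL.

7.38 mL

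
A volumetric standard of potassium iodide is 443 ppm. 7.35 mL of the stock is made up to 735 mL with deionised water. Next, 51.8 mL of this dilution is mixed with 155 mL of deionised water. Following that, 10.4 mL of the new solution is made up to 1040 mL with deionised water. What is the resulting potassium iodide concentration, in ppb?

Overall dilution factor = 100 × 3.992 × 100 = 3.99 × 10⁴.
443 ppm / 3.99 × 10⁴ = 0.0111 ppm = 11.1 ppb.

11.1 ppb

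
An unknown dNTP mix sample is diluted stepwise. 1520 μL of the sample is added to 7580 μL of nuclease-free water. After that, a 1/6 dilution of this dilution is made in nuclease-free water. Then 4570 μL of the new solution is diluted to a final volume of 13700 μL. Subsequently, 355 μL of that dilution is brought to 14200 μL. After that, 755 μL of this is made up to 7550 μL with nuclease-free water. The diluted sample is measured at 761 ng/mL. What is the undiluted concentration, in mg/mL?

32.8 mg/mL

Overall dilution factor = 5.987 × 6 × 2.998 × 40 × 10 = 4.31 × 10⁴.
Original = 761 ng/mL × 4.31 × 10⁴ = 3.28 × 10⁷ ng/mL = 32.8 mg/mL.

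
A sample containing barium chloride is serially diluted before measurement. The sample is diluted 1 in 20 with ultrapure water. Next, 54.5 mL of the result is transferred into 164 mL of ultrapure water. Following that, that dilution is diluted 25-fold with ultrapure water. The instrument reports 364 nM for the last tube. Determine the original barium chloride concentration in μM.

730 μM

Overall dilution factor = 20 × 4.009 × 25 = 2005.
Original = 364 nM × 2005 = 7.30 × 10⁵ nM = 730 μM.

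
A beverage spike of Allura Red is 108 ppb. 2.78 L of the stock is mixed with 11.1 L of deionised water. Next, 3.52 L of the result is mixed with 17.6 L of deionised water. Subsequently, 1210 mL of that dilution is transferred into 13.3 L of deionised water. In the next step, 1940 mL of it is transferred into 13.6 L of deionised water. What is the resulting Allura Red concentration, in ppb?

0.0375 ppb

Overall dilution factor = 4.993 × 6 × 11.99 × 8.010 = 2878.
108 ppb / 2878 = 0.0375 ppb.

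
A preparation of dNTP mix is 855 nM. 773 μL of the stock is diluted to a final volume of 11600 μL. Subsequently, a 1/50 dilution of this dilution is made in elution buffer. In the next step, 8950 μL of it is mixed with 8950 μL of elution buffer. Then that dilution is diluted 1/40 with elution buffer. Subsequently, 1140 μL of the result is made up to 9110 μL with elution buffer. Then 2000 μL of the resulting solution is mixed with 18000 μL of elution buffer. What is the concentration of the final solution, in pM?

0.178 pM

Overall dilution factor = 15.01 × 50 × 2 × 40 × 7.991 × 10 = 4.80 × 10⁶.
855 nM / 4.80 × 10⁶ = 1.78 × 10⁻⁴ nM = 0.178 pM.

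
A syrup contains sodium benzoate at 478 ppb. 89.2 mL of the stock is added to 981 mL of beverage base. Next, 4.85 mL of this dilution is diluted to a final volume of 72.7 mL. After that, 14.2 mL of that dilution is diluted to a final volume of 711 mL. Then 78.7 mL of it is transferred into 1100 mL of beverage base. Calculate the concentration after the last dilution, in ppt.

3.54 ppt

Overall dilution factor = 12.00 × 14.99 × 50.07 × 14.98 = 1.35 × 10⁵.
478 ppb / 1.35 × 10⁵ = 3.54 × 10⁻³ ppb = 3.54 ppt.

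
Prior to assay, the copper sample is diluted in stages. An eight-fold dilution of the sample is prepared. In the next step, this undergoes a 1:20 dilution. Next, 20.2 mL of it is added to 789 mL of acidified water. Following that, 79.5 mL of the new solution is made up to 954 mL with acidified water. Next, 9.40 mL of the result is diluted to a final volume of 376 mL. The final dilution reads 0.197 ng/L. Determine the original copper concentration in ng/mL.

Overall dilution factor = 8 × 20 × 40.06 × 12 × 40 = 3.08 × 10⁶.
Original = 0.197 ng/L × 3.08 × 10⁶ = 6.06 × 10⁵ ng/L = 606 ng/mL.

606 ng/mL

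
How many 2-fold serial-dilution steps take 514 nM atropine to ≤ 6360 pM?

Need 2ⁿ ≥ 80.8, so n ≥ log(80.8)/log(2) = 6.34.
Minimum whole steps: n = 7.

7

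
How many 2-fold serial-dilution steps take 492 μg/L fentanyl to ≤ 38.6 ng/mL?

4

Need 2ⁿ ≥ 12.7, so n ≥ log(12.7)/log(2) = 3.67.
Minimum whole steps: n = 4.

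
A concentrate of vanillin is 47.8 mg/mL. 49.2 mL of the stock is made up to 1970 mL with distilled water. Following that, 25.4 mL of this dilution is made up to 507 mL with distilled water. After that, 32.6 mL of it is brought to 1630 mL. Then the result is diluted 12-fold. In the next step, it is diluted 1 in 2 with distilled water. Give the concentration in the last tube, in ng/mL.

49.8 ng/mL

Overall dilution factor = 40.04 × 19.96 × 50 × 12 × 2 = 9.59 × 10⁵.
47.8 mg/mL / 9.59 × 10⁵ = 4.98 × 10⁻⁵ mg/mL = 49.8 ng/mL.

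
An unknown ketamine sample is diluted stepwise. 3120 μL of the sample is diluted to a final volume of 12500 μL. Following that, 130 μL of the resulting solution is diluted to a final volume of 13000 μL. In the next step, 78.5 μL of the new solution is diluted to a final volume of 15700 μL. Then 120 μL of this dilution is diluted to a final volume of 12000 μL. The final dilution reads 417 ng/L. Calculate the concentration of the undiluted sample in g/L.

Overall dilution factor = 4.006 × 100 × 200 × 100 = 8.01 × 10⁶.
Original = 417 ng/L × 8.01 × 10⁶ = 3.34 × 10⁹ ng/L = 3.34 g/L.

3.34 g/L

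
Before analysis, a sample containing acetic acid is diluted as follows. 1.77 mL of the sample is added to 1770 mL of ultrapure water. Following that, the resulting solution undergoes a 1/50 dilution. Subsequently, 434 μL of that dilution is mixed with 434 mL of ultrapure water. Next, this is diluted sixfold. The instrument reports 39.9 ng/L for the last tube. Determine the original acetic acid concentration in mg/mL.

12.0 mg/mL

Overall dilution factor = 1001 × 50 × 1001 × 6 = 3.01 × 10⁸.
Original = 39.9 ng/L × 3.01 × 10⁸ = 1.20 × 10¹⁰ ng/L = 12.0 mg/mL.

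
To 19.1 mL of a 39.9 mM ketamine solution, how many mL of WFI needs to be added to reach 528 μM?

1420 mL

528 μM = 0.528 mM.
V₂ = C₁V₁/C₂ = 39.9 × 19.1 / 0.528 = 1443 mL.
Diluent to add = V₂ − V₁ = 1443 − 19.1 = 1420 mL.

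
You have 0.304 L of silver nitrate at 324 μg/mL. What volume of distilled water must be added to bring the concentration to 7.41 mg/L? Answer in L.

13.0 L

7.41 mg/L = 7.41 μg/mL.
V₂ = C₁V₁/C₂ = 324 × 0.304 / 7.41 = 13.3 L.
Diluent to add = V₂ − V₁ = 13.3 − 0.304 = 13.0 L.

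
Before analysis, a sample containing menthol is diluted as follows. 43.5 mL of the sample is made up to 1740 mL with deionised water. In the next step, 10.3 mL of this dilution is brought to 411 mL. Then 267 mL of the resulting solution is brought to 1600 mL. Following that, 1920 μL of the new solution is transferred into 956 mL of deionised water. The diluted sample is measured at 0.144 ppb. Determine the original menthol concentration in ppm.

Overall dilution factor = 40 × 39.90 × 5.993 × 498.9 = 4.77 × 10⁶.
Original = 0.144 ppb × 4.77 × 10⁶ = 6.87 × 10⁵ ppb = 687 ppm.

687 ppm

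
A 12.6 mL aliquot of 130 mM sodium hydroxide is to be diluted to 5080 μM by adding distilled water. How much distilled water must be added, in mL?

310 mL

5080 μM = 5.08 mM.
V₂ = C₁V₁/C₂ = 130 × 12.6 / 5.08 = 322 mL.
Diluent to add = V₂ − V₁ = 322 − 12.6 = 310 mL.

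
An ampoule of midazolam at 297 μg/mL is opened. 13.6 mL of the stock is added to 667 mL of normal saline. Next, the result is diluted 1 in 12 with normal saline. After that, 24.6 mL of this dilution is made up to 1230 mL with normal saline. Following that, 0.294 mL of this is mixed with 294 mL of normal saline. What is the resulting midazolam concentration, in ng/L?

9.88 ng/L

Overall dilution factor = 50.04 × 12 × 50 × 1001 = 3.01 × 10⁷.
297 μg/mL / 3.01 × 10⁷ = 9.88 × 10⁻⁶ μg/mL = 9.88 ng/L.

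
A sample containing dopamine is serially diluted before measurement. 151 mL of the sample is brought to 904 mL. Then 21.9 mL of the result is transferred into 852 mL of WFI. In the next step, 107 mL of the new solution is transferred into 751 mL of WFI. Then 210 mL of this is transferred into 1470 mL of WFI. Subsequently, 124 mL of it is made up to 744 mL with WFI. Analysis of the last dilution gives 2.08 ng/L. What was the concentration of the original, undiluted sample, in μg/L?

191 μg/L

Overall dilution factor = 5.987 × 39.90 × 8.019 × 8 × 6 = 9.20 × 10⁴.
Original = 2.08 ng/L × 9.20 × 10⁴ = 1.91 × 10⁵ ng/L = 191 μg/L.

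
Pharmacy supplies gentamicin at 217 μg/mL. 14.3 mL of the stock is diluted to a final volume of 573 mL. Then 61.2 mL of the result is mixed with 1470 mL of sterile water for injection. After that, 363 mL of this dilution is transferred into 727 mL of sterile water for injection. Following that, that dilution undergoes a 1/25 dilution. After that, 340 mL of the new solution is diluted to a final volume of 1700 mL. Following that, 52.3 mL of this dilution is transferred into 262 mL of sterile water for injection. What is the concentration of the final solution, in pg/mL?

Overall dilution factor = 40.07 × 25.02 × 3.003 × 25 × 5 × 6.010 = 2.26 × 10⁶.
217 μg/mL / 2.26 × 10⁶ = 9.60 × 10⁻⁵ μg/mL = 96.0 pg/mL.

96.0 pg/mL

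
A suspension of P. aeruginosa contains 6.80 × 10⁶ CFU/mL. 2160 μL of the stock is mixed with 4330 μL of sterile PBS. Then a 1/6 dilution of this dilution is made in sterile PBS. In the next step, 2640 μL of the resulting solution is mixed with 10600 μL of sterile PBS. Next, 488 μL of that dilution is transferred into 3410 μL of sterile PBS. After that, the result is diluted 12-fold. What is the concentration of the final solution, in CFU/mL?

Overall dilution factor = 3.005 × 6 × 5.015 × 7.988 × 12 = 8666.
6.80 × 10⁶ CFU/mL / 8666 = 785 CFU/mL.

785 CFU/mL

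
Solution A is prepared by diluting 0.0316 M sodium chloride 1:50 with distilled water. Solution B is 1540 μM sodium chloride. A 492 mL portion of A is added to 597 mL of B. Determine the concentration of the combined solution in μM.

C_A = 0.0316 M / 50 = 6.32 × 10⁻⁴ M.
C_B = 1540 μM = 1.54 × 10⁻³ M.
C_mix = (C_A·V_A + C_B·V_B)/(V_A + V_B) = (6.32 × 10⁻⁴×492 + 1.54 × 10⁻³×597) / 1089 = 1.13 × 10⁻³ M = 1130 μM.

1130 μM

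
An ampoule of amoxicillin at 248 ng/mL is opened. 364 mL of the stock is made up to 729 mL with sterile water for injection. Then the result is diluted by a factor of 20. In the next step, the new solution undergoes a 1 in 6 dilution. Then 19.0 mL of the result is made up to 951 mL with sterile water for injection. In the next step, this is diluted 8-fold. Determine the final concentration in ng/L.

2.58 ng/L

Overall dilution factor = 2.003 × 20 × 6 × 50.05 × 8 = 9.62 × 10⁴.
248 ng/mL / 9.62 × 10⁴ = 2.58 × 10⁻³ ng/mL = 2.58 ng/L.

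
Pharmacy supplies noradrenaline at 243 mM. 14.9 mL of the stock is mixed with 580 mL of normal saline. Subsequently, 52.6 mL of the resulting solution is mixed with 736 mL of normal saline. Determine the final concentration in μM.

406 μM

Overall dilution factor = 39.93 × 14.99 = 599.
243 mM / 599 = 0.406 mM = 406 μM.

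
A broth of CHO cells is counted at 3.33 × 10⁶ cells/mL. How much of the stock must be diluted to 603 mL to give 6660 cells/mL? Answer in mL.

1.21 mL

V₁ = C₂V₂/C₁ = 6660 × 603 / 3.33 × 10⁶ = 1.21 mL.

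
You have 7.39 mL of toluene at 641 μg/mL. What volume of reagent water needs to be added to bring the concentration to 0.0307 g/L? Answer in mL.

147 mL

0.0307 g/L = 30.7 μg/mL.
V₂ = C₁V₁/C₂ = 641 × 7.39 / 30.7 = 154 mL.
Diluent to add = V₂ − V₁ = 154 − 7.39 = 147 mL.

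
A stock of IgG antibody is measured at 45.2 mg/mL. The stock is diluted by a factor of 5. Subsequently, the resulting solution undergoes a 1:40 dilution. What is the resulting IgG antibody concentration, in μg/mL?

226 μg/mL

Overall dilution factor = 5 × 40 = 200.
45.2 mg/mL / 200 = 0.226 mg/mL = 226 μg/mL.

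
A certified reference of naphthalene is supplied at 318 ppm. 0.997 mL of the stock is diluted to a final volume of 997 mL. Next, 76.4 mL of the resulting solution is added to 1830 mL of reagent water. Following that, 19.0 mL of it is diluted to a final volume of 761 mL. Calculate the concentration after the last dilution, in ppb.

Overall dilution factor = 1000 × 24.95 × 40.05 = 9.99 × 10⁵.
318 ppm / 9.99 × 10⁵ = 3.18 × 10⁻⁴ ppm = 0.318 ppb.

0.318 ppb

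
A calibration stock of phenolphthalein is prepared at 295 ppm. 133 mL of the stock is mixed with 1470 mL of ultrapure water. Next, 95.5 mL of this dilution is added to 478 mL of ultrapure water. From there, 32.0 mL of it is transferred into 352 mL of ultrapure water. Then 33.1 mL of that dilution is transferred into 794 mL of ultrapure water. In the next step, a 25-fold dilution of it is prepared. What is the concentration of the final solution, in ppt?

544 ppt

Overall dilution factor = 12.05 × 6.005 × 12 × 24.99 × 25 = 5.43 × 10⁵.
295 ppm / 5.43 × 10⁵ = 5.44 × 10⁻⁴ ppm = 544 ppt.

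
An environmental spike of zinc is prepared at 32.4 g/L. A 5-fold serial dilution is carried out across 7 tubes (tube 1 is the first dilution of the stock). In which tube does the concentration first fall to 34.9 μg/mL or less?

Tube n has concentration 32.4 g/L / 5ⁿ.
Need 5ⁿ ≥ 32.4 g/L / 34.9 μg/mL = 928, so n ≥ 4.25.
First such tube: n = 5.

tube 5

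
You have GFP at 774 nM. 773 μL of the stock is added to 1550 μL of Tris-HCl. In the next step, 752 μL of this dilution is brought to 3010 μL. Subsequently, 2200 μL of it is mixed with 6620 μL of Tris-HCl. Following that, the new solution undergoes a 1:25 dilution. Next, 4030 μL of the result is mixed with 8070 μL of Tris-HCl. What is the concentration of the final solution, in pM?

Overall dilution factor = 3.005 × 4.003 × 4.009 × 25 × 3.002 = 3620.
774 nM / 3620 = 0.214 nM = 214 pM.

214 pM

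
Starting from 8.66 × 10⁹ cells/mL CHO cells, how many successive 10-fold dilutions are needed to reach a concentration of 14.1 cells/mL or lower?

9

Need 10ⁿ ≥ 6.14 × 10⁸, so n ≥ log(6.14 × 10⁸)/log(10) = 8.79.
Minimum whole steps: n = 9.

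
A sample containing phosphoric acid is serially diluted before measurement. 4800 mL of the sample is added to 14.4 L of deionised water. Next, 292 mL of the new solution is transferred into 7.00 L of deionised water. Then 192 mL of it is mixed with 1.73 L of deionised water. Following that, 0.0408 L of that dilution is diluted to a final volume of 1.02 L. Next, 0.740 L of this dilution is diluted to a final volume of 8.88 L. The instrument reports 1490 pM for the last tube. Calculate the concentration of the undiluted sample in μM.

447 μM

Overall dilution factor = 4 × 24.97 × 10.01 × 25 × 12 = 3.00 × 10⁵.
Original = 1490 pM × 3.00 × 10⁵ = 4.47 × 10⁸ pM = 447 μM.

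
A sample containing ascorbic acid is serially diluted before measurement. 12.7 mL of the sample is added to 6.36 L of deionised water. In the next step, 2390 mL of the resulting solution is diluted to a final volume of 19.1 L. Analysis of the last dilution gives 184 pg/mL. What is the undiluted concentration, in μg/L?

Overall dilution factor = 501.8 × 7.992 = 4010.
Original = 184 pg/mL × 4010 = 7.38 × 10⁵ pg/mL = 738 μg/L.

738 μg/L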